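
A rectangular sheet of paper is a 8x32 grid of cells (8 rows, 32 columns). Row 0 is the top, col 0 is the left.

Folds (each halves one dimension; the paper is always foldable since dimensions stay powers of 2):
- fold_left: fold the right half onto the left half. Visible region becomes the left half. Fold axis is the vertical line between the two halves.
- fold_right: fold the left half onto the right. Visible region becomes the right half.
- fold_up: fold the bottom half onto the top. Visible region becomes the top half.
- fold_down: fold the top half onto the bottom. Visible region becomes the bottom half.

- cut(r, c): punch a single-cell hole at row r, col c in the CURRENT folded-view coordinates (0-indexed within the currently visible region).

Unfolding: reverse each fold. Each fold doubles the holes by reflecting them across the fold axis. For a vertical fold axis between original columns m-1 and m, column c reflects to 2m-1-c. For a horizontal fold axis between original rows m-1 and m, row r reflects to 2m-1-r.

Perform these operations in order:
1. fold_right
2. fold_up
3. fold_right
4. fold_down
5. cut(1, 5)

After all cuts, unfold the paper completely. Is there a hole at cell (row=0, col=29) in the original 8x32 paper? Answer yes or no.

Answer: yes

Derivation:
Op 1 fold_right: fold axis v@16; visible region now rows[0,8) x cols[16,32) = 8x16
Op 2 fold_up: fold axis h@4; visible region now rows[0,4) x cols[16,32) = 4x16
Op 3 fold_right: fold axis v@24; visible region now rows[0,4) x cols[24,32) = 4x8
Op 4 fold_down: fold axis h@2; visible region now rows[2,4) x cols[24,32) = 2x8
Op 5 cut(1, 5): punch at orig (3,29); cuts so far [(3, 29)]; region rows[2,4) x cols[24,32) = 2x8
Unfold 1 (reflect across h@2): 2 holes -> [(0, 29), (3, 29)]
Unfold 2 (reflect across v@24): 4 holes -> [(0, 18), (0, 29), (3, 18), (3, 29)]
Unfold 3 (reflect across h@4): 8 holes -> [(0, 18), (0, 29), (3, 18), (3, 29), (4, 18), (4, 29), (7, 18), (7, 29)]
Unfold 4 (reflect across v@16): 16 holes -> [(0, 2), (0, 13), (0, 18), (0, 29), (3, 2), (3, 13), (3, 18), (3, 29), (4, 2), (4, 13), (4, 18), (4, 29), (7, 2), (7, 13), (7, 18), (7, 29)]
Holes: [(0, 2), (0, 13), (0, 18), (0, 29), (3, 2), (3, 13), (3, 18), (3, 29), (4, 2), (4, 13), (4, 18), (4, 29), (7, 2), (7, 13), (7, 18), (7, 29)]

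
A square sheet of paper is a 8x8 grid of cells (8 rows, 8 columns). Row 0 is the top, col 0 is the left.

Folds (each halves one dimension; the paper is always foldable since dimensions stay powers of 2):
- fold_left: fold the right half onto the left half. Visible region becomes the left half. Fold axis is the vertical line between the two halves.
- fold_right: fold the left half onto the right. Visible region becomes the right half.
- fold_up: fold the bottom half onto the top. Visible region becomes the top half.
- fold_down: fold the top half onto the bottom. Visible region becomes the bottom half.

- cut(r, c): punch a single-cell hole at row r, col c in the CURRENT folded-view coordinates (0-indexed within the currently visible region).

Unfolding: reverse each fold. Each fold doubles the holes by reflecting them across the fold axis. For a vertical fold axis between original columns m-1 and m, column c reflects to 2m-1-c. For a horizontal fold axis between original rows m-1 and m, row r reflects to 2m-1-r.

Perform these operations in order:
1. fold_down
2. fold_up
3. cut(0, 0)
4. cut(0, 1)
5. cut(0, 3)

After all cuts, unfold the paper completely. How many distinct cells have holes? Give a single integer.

Op 1 fold_down: fold axis h@4; visible region now rows[4,8) x cols[0,8) = 4x8
Op 2 fold_up: fold axis h@6; visible region now rows[4,6) x cols[0,8) = 2x8
Op 3 cut(0, 0): punch at orig (4,0); cuts so far [(4, 0)]; region rows[4,6) x cols[0,8) = 2x8
Op 4 cut(0, 1): punch at orig (4,1); cuts so far [(4, 0), (4, 1)]; region rows[4,6) x cols[0,8) = 2x8
Op 5 cut(0, 3): punch at orig (4,3); cuts so far [(4, 0), (4, 1), (4, 3)]; region rows[4,6) x cols[0,8) = 2x8
Unfold 1 (reflect across h@6): 6 holes -> [(4, 0), (4, 1), (4, 3), (7, 0), (7, 1), (7, 3)]
Unfold 2 (reflect across h@4): 12 holes -> [(0, 0), (0, 1), (0, 3), (3, 0), (3, 1), (3, 3), (4, 0), (4, 1), (4, 3), (7, 0), (7, 1), (7, 3)]

Answer: 12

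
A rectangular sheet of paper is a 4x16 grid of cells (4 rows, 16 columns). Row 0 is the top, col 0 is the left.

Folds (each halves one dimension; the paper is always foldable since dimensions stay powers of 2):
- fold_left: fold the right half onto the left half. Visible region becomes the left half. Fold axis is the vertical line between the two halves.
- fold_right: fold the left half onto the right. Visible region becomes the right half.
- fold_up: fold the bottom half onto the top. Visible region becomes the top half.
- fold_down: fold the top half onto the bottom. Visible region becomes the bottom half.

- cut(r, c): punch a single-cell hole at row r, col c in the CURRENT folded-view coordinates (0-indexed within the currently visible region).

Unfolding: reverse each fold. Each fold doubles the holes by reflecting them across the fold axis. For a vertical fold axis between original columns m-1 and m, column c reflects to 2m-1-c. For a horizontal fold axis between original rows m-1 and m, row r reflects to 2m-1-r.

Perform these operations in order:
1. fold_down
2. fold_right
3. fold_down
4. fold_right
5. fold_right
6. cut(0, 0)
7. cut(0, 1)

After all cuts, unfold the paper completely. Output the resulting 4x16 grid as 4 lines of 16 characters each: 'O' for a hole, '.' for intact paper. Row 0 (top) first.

Answer: OOOOOOOOOOOOOOOO
OOOOOOOOOOOOOOOO
OOOOOOOOOOOOOOOO
OOOOOOOOOOOOOOOO

Derivation:
Op 1 fold_down: fold axis h@2; visible region now rows[2,4) x cols[0,16) = 2x16
Op 2 fold_right: fold axis v@8; visible region now rows[2,4) x cols[8,16) = 2x8
Op 3 fold_down: fold axis h@3; visible region now rows[3,4) x cols[8,16) = 1x8
Op 4 fold_right: fold axis v@12; visible region now rows[3,4) x cols[12,16) = 1x4
Op 5 fold_right: fold axis v@14; visible region now rows[3,4) x cols[14,16) = 1x2
Op 6 cut(0, 0): punch at orig (3,14); cuts so far [(3, 14)]; region rows[3,4) x cols[14,16) = 1x2
Op 7 cut(0, 1): punch at orig (3,15); cuts so far [(3, 14), (3, 15)]; region rows[3,4) x cols[14,16) = 1x2
Unfold 1 (reflect across v@14): 4 holes -> [(3, 12), (3, 13), (3, 14), (3, 15)]
Unfold 2 (reflect across v@12): 8 holes -> [(3, 8), (3, 9), (3, 10), (3, 11), (3, 12), (3, 13), (3, 14), (3, 15)]
Unfold 3 (reflect across h@3): 16 holes -> [(2, 8), (2, 9), (2, 10), (2, 11), (2, 12), (2, 13), (2, 14), (2, 15), (3, 8), (3, 9), (3, 10), (3, 11), (3, 12), (3, 13), (3, 14), (3, 15)]
Unfold 4 (reflect across v@8): 32 holes -> [(2, 0), (2, 1), (2, 2), (2, 3), (2, 4), (2, 5), (2, 6), (2, 7), (2, 8), (2, 9), (2, 10), (2, 11), (2, 12), (2, 13), (2, 14), (2, 15), (3, 0), (3, 1), (3, 2), (3, 3), (3, 4), (3, 5), (3, 6), (3, 7), (3, 8), (3, 9), (3, 10), (3, 11), (3, 12), (3, 13), (3, 14), (3, 15)]
Unfold 5 (reflect across h@2): 64 holes -> [(0, 0), (0, 1), (0, 2), (0, 3), (0, 4), (0, 5), (0, 6), (0, 7), (0, 8), (0, 9), (0, 10), (0, 11), (0, 12), (0, 13), (0, 14), (0, 15), (1, 0), (1, 1), (1, 2), (1, 3), (1, 4), (1, 5), (1, 6), (1, 7), (1, 8), (1, 9), (1, 10), (1, 11), (1, 12), (1, 13), (1, 14), (1, 15), (2, 0), (2, 1), (2, 2), (2, 3), (2, 4), (2, 5), (2, 6), (2, 7), (2, 8), (2, 9), (2, 10), (2, 11), (2, 12), (2, 13), (2, 14), (2, 15), (3, 0), (3, 1), (3, 2), (3, 3), (3, 4), (3, 5), (3, 6), (3, 7), (3, 8), (3, 9), (3, 10), (3, 11), (3, 12), (3, 13), (3, 14), (3, 15)]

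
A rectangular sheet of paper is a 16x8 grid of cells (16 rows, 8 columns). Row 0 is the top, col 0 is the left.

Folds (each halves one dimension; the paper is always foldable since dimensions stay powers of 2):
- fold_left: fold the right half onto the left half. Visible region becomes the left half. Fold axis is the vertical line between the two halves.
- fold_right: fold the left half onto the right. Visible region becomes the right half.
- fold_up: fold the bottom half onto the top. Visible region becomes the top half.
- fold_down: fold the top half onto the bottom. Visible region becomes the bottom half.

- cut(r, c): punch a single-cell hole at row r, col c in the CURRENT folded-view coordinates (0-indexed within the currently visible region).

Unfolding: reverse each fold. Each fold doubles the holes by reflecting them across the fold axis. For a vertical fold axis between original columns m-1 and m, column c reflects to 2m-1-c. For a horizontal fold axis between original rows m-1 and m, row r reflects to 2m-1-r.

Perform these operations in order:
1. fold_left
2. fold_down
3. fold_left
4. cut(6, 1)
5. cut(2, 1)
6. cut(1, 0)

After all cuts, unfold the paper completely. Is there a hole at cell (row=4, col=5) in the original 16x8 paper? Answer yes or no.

Op 1 fold_left: fold axis v@4; visible region now rows[0,16) x cols[0,4) = 16x4
Op 2 fold_down: fold axis h@8; visible region now rows[8,16) x cols[0,4) = 8x4
Op 3 fold_left: fold axis v@2; visible region now rows[8,16) x cols[0,2) = 8x2
Op 4 cut(6, 1): punch at orig (14,1); cuts so far [(14, 1)]; region rows[8,16) x cols[0,2) = 8x2
Op 5 cut(2, 1): punch at orig (10,1); cuts so far [(10, 1), (14, 1)]; region rows[8,16) x cols[0,2) = 8x2
Op 6 cut(1, 0): punch at orig (9,0); cuts so far [(9, 0), (10, 1), (14, 1)]; region rows[8,16) x cols[0,2) = 8x2
Unfold 1 (reflect across v@2): 6 holes -> [(9, 0), (9, 3), (10, 1), (10, 2), (14, 1), (14, 2)]
Unfold 2 (reflect across h@8): 12 holes -> [(1, 1), (1, 2), (5, 1), (5, 2), (6, 0), (6, 3), (9, 0), (9, 3), (10, 1), (10, 2), (14, 1), (14, 2)]
Unfold 3 (reflect across v@4): 24 holes -> [(1, 1), (1, 2), (1, 5), (1, 6), (5, 1), (5, 2), (5, 5), (5, 6), (6, 0), (6, 3), (6, 4), (6, 7), (9, 0), (9, 3), (9, 4), (9, 7), (10, 1), (10, 2), (10, 5), (10, 6), (14, 1), (14, 2), (14, 5), (14, 6)]
Holes: [(1, 1), (1, 2), (1, 5), (1, 6), (5, 1), (5, 2), (5, 5), (5, 6), (6, 0), (6, 3), (6, 4), (6, 7), (9, 0), (9, 3), (9, 4), (9, 7), (10, 1), (10, 2), (10, 5), (10, 6), (14, 1), (14, 2), (14, 5), (14, 6)]

Answer: no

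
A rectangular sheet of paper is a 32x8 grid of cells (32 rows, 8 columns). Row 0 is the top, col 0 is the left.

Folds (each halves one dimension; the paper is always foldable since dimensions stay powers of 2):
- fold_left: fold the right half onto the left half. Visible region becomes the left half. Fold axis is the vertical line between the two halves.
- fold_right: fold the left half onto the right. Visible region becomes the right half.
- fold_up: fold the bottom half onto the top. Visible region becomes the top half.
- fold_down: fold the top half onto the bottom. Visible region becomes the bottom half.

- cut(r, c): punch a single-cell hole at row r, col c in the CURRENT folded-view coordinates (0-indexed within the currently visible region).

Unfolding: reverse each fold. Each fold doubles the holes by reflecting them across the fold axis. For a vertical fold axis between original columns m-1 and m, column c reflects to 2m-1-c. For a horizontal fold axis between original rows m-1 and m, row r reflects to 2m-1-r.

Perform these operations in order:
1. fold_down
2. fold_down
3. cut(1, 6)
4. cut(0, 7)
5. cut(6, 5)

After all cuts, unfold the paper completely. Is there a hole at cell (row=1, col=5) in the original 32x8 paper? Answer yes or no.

Op 1 fold_down: fold axis h@16; visible region now rows[16,32) x cols[0,8) = 16x8
Op 2 fold_down: fold axis h@24; visible region now rows[24,32) x cols[0,8) = 8x8
Op 3 cut(1, 6): punch at orig (25,6); cuts so far [(25, 6)]; region rows[24,32) x cols[0,8) = 8x8
Op 4 cut(0, 7): punch at orig (24,7); cuts so far [(24, 7), (25, 6)]; region rows[24,32) x cols[0,8) = 8x8
Op 5 cut(6, 5): punch at orig (30,5); cuts so far [(24, 7), (25, 6), (30, 5)]; region rows[24,32) x cols[0,8) = 8x8
Unfold 1 (reflect across h@24): 6 holes -> [(17, 5), (22, 6), (23, 7), (24, 7), (25, 6), (30, 5)]
Unfold 2 (reflect across h@16): 12 holes -> [(1, 5), (6, 6), (7, 7), (8, 7), (9, 6), (14, 5), (17, 5), (22, 6), (23, 7), (24, 7), (25, 6), (30, 5)]
Holes: [(1, 5), (6, 6), (7, 7), (8, 7), (9, 6), (14, 5), (17, 5), (22, 6), (23, 7), (24, 7), (25, 6), (30, 5)]

Answer: yes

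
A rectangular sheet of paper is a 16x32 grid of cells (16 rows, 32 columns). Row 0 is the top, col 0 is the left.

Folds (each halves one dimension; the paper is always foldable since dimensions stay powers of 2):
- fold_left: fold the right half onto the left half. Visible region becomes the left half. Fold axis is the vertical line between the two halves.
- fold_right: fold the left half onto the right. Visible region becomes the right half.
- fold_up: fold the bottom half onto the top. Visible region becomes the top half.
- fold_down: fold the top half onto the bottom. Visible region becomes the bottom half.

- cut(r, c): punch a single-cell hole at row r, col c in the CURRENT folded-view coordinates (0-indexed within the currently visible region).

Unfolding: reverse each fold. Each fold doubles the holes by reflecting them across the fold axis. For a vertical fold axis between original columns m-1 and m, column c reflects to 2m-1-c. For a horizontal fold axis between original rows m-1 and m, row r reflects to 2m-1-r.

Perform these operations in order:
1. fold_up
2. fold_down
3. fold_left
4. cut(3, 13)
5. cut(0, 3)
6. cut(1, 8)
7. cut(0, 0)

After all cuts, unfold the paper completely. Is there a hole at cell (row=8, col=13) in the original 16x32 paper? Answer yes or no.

Answer: yes

Derivation:
Op 1 fold_up: fold axis h@8; visible region now rows[0,8) x cols[0,32) = 8x32
Op 2 fold_down: fold axis h@4; visible region now rows[4,8) x cols[0,32) = 4x32
Op 3 fold_left: fold axis v@16; visible region now rows[4,8) x cols[0,16) = 4x16
Op 4 cut(3, 13): punch at orig (7,13); cuts so far [(7, 13)]; region rows[4,8) x cols[0,16) = 4x16
Op 5 cut(0, 3): punch at orig (4,3); cuts so far [(4, 3), (7, 13)]; region rows[4,8) x cols[0,16) = 4x16
Op 6 cut(1, 8): punch at orig (5,8); cuts so far [(4, 3), (5, 8), (7, 13)]; region rows[4,8) x cols[0,16) = 4x16
Op 7 cut(0, 0): punch at orig (4,0); cuts so far [(4, 0), (4, 3), (5, 8), (7, 13)]; region rows[4,8) x cols[0,16) = 4x16
Unfold 1 (reflect across v@16): 8 holes -> [(4, 0), (4, 3), (4, 28), (4, 31), (5, 8), (5, 23), (7, 13), (7, 18)]
Unfold 2 (reflect across h@4): 16 holes -> [(0, 13), (0, 18), (2, 8), (2, 23), (3, 0), (3, 3), (3, 28), (3, 31), (4, 0), (4, 3), (4, 28), (4, 31), (5, 8), (5, 23), (7, 13), (7, 18)]
Unfold 3 (reflect across h@8): 32 holes -> [(0, 13), (0, 18), (2, 8), (2, 23), (3, 0), (3, 3), (3, 28), (3, 31), (4, 0), (4, 3), (4, 28), (4, 31), (5, 8), (5, 23), (7, 13), (7, 18), (8, 13), (8, 18), (10, 8), (10, 23), (11, 0), (11, 3), (11, 28), (11, 31), (12, 0), (12, 3), (12, 28), (12, 31), (13, 8), (13, 23), (15, 13), (15, 18)]
Holes: [(0, 13), (0, 18), (2, 8), (2, 23), (3, 0), (3, 3), (3, 28), (3, 31), (4, 0), (4, 3), (4, 28), (4, 31), (5, 8), (5, 23), (7, 13), (7, 18), (8, 13), (8, 18), (10, 8), (10, 23), (11, 0), (11, 3), (11, 28), (11, 31), (12, 0), (12, 3), (12, 28), (12, 31), (13, 8), (13, 23), (15, 13), (15, 18)]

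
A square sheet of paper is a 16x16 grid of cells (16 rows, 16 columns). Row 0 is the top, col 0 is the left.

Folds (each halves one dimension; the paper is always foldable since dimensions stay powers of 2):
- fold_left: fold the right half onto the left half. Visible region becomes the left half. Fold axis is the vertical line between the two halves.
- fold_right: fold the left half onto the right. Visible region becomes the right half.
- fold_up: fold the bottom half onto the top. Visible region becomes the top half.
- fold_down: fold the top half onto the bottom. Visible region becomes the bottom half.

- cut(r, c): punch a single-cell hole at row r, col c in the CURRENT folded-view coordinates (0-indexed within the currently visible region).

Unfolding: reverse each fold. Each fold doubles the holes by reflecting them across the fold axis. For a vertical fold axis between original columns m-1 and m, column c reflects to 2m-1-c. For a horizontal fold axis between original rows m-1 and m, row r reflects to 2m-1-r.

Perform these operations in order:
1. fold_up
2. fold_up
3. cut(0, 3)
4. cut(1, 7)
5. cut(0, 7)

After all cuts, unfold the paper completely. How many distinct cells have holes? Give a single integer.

Op 1 fold_up: fold axis h@8; visible region now rows[0,8) x cols[0,16) = 8x16
Op 2 fold_up: fold axis h@4; visible region now rows[0,4) x cols[0,16) = 4x16
Op 3 cut(0, 3): punch at orig (0,3); cuts so far [(0, 3)]; region rows[0,4) x cols[0,16) = 4x16
Op 4 cut(1, 7): punch at orig (1,7); cuts so far [(0, 3), (1, 7)]; region rows[0,4) x cols[0,16) = 4x16
Op 5 cut(0, 7): punch at orig (0,7); cuts so far [(0, 3), (0, 7), (1, 7)]; region rows[0,4) x cols[0,16) = 4x16
Unfold 1 (reflect across h@4): 6 holes -> [(0, 3), (0, 7), (1, 7), (6, 7), (7, 3), (7, 7)]
Unfold 2 (reflect across h@8): 12 holes -> [(0, 3), (0, 7), (1, 7), (6, 7), (7, 3), (7, 7), (8, 3), (8, 7), (9, 7), (14, 7), (15, 3), (15, 7)]

Answer: 12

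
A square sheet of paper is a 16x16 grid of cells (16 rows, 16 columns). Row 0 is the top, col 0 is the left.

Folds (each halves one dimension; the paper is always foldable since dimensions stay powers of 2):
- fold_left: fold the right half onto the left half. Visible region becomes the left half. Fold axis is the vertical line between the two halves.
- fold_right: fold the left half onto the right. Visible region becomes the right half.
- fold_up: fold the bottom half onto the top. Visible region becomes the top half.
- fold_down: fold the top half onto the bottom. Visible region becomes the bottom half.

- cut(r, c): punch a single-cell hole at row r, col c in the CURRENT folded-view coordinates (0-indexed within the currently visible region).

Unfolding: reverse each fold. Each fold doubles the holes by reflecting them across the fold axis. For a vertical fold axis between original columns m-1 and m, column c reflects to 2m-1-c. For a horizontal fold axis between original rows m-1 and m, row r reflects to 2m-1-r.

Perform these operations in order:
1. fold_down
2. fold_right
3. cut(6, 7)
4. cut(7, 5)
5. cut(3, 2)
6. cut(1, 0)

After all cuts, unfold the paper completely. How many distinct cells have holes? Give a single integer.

Answer: 16

Derivation:
Op 1 fold_down: fold axis h@8; visible region now rows[8,16) x cols[0,16) = 8x16
Op 2 fold_right: fold axis v@8; visible region now rows[8,16) x cols[8,16) = 8x8
Op 3 cut(6, 7): punch at orig (14,15); cuts so far [(14, 15)]; region rows[8,16) x cols[8,16) = 8x8
Op 4 cut(7, 5): punch at orig (15,13); cuts so far [(14, 15), (15, 13)]; region rows[8,16) x cols[8,16) = 8x8
Op 5 cut(3, 2): punch at orig (11,10); cuts so far [(11, 10), (14, 15), (15, 13)]; region rows[8,16) x cols[8,16) = 8x8
Op 6 cut(1, 0): punch at orig (9,8); cuts so far [(9, 8), (11, 10), (14, 15), (15, 13)]; region rows[8,16) x cols[8,16) = 8x8
Unfold 1 (reflect across v@8): 8 holes -> [(9, 7), (9, 8), (11, 5), (11, 10), (14, 0), (14, 15), (15, 2), (15, 13)]
Unfold 2 (reflect across h@8): 16 holes -> [(0, 2), (0, 13), (1, 0), (1, 15), (4, 5), (4, 10), (6, 7), (6, 8), (9, 7), (9, 8), (11, 5), (11, 10), (14, 0), (14, 15), (15, 2), (15, 13)]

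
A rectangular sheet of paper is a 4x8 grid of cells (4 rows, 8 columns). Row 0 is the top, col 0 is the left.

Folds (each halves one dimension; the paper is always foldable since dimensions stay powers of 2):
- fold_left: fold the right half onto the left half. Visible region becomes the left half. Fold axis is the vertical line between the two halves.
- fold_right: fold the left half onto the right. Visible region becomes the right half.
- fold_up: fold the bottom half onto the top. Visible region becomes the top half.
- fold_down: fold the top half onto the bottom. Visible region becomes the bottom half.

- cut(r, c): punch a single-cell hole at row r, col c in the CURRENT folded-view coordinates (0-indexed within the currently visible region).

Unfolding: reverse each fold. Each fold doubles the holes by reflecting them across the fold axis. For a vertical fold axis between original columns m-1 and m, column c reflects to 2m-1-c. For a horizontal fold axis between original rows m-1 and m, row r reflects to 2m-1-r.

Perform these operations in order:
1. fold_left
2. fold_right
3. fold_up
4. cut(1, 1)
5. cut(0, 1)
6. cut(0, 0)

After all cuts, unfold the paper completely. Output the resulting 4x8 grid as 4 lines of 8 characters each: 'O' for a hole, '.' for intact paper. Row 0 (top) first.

Answer: OOOOOOOO
O..OO..O
O..OO..O
OOOOOOOO

Derivation:
Op 1 fold_left: fold axis v@4; visible region now rows[0,4) x cols[0,4) = 4x4
Op 2 fold_right: fold axis v@2; visible region now rows[0,4) x cols[2,4) = 4x2
Op 3 fold_up: fold axis h@2; visible region now rows[0,2) x cols[2,4) = 2x2
Op 4 cut(1, 1): punch at orig (1,3); cuts so far [(1, 3)]; region rows[0,2) x cols[2,4) = 2x2
Op 5 cut(0, 1): punch at orig (0,3); cuts so far [(0, 3), (1, 3)]; region rows[0,2) x cols[2,4) = 2x2
Op 6 cut(0, 0): punch at orig (0,2); cuts so far [(0, 2), (0, 3), (1, 3)]; region rows[0,2) x cols[2,4) = 2x2
Unfold 1 (reflect across h@2): 6 holes -> [(0, 2), (0, 3), (1, 3), (2, 3), (3, 2), (3, 3)]
Unfold 2 (reflect across v@2): 12 holes -> [(0, 0), (0, 1), (0, 2), (0, 3), (1, 0), (1, 3), (2, 0), (2, 3), (3, 0), (3, 1), (3, 2), (3, 3)]
Unfold 3 (reflect across v@4): 24 holes -> [(0, 0), (0, 1), (0, 2), (0, 3), (0, 4), (0, 5), (0, 6), (0, 7), (1, 0), (1, 3), (1, 4), (1, 7), (2, 0), (2, 3), (2, 4), (2, 7), (3, 0), (3, 1), (3, 2), (3, 3), (3, 4), (3, 5), (3, 6), (3, 7)]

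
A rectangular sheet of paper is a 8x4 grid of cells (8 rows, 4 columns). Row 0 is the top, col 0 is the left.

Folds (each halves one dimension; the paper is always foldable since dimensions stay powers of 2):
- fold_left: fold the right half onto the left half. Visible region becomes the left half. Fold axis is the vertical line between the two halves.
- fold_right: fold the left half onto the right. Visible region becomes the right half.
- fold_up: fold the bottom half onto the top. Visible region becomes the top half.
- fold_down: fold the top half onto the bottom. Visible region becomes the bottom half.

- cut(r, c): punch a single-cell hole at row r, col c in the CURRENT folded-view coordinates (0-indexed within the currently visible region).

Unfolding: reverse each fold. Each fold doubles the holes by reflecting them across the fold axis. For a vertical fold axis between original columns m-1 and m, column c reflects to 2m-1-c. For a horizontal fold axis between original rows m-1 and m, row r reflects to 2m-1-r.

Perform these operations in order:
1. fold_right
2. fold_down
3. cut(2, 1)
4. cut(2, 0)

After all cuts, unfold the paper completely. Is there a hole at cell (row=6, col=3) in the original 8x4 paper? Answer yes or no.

Op 1 fold_right: fold axis v@2; visible region now rows[0,8) x cols[2,4) = 8x2
Op 2 fold_down: fold axis h@4; visible region now rows[4,8) x cols[2,4) = 4x2
Op 3 cut(2, 1): punch at orig (6,3); cuts so far [(6, 3)]; region rows[4,8) x cols[2,4) = 4x2
Op 4 cut(2, 0): punch at orig (6,2); cuts so far [(6, 2), (6, 3)]; region rows[4,8) x cols[2,4) = 4x2
Unfold 1 (reflect across h@4): 4 holes -> [(1, 2), (1, 3), (6, 2), (6, 3)]
Unfold 2 (reflect across v@2): 8 holes -> [(1, 0), (1, 1), (1, 2), (1, 3), (6, 0), (6, 1), (6, 2), (6, 3)]
Holes: [(1, 0), (1, 1), (1, 2), (1, 3), (6, 0), (6, 1), (6, 2), (6, 3)]

Answer: yes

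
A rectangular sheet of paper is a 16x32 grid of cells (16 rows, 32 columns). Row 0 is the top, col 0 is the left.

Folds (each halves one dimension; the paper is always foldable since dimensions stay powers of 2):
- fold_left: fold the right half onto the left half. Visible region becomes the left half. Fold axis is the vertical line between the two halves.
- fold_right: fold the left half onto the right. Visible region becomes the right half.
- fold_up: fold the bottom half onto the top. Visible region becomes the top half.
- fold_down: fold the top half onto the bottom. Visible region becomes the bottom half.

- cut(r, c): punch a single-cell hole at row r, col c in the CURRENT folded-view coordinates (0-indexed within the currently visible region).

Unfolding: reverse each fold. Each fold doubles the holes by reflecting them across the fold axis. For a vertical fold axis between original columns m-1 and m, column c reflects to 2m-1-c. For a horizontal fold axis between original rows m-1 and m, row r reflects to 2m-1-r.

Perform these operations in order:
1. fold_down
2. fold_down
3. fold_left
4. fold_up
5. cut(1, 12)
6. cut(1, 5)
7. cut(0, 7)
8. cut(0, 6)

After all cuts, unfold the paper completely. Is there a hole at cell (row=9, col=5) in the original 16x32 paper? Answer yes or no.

Answer: yes

Derivation:
Op 1 fold_down: fold axis h@8; visible region now rows[8,16) x cols[0,32) = 8x32
Op 2 fold_down: fold axis h@12; visible region now rows[12,16) x cols[0,32) = 4x32
Op 3 fold_left: fold axis v@16; visible region now rows[12,16) x cols[0,16) = 4x16
Op 4 fold_up: fold axis h@14; visible region now rows[12,14) x cols[0,16) = 2x16
Op 5 cut(1, 12): punch at orig (13,12); cuts so far [(13, 12)]; region rows[12,14) x cols[0,16) = 2x16
Op 6 cut(1, 5): punch at orig (13,5); cuts so far [(13, 5), (13, 12)]; region rows[12,14) x cols[0,16) = 2x16
Op 7 cut(0, 7): punch at orig (12,7); cuts so far [(12, 7), (13, 5), (13, 12)]; region rows[12,14) x cols[0,16) = 2x16
Op 8 cut(0, 6): punch at orig (12,6); cuts so far [(12, 6), (12, 7), (13, 5), (13, 12)]; region rows[12,14) x cols[0,16) = 2x16
Unfold 1 (reflect across h@14): 8 holes -> [(12, 6), (12, 7), (13, 5), (13, 12), (14, 5), (14, 12), (15, 6), (15, 7)]
Unfold 2 (reflect across v@16): 16 holes -> [(12, 6), (12, 7), (12, 24), (12, 25), (13, 5), (13, 12), (13, 19), (13, 26), (14, 5), (14, 12), (14, 19), (14, 26), (15, 6), (15, 7), (15, 24), (15, 25)]
Unfold 3 (reflect across h@12): 32 holes -> [(8, 6), (8, 7), (8, 24), (8, 25), (9, 5), (9, 12), (9, 19), (9, 26), (10, 5), (10, 12), (10, 19), (10, 26), (11, 6), (11, 7), (11, 24), (11, 25), (12, 6), (12, 7), (12, 24), (12, 25), (13, 5), (13, 12), (13, 19), (13, 26), (14, 5), (14, 12), (14, 19), (14, 26), (15, 6), (15, 7), (15, 24), (15, 25)]
Unfold 4 (reflect across h@8): 64 holes -> [(0, 6), (0, 7), (0, 24), (0, 25), (1, 5), (1, 12), (1, 19), (1, 26), (2, 5), (2, 12), (2, 19), (2, 26), (3, 6), (3, 7), (3, 24), (3, 25), (4, 6), (4, 7), (4, 24), (4, 25), (5, 5), (5, 12), (5, 19), (5, 26), (6, 5), (6, 12), (6, 19), (6, 26), (7, 6), (7, 7), (7, 24), (7, 25), (8, 6), (8, 7), (8, 24), (8, 25), (9, 5), (9, 12), (9, 19), (9, 26), (10, 5), (10, 12), (10, 19), (10, 26), (11, 6), (11, 7), (11, 24), (11, 25), (12, 6), (12, 7), (12, 24), (12, 25), (13, 5), (13, 12), (13, 19), (13, 26), (14, 5), (14, 12), (14, 19), (14, 26), (15, 6), (15, 7), (15, 24), (15, 25)]
Holes: [(0, 6), (0, 7), (0, 24), (0, 25), (1, 5), (1, 12), (1, 19), (1, 26), (2, 5), (2, 12), (2, 19), (2, 26), (3, 6), (3, 7), (3, 24), (3, 25), (4, 6), (4, 7), (4, 24), (4, 25), (5, 5), (5, 12), (5, 19), (5, 26), (6, 5), (6, 12), (6, 19), (6, 26), (7, 6), (7, 7), (7, 24), (7, 25), (8, 6), (8, 7), (8, 24), (8, 25), (9, 5), (9, 12), (9, 19), (9, 26), (10, 5), (10, 12), (10, 19), (10, 26), (11, 6), (11, 7), (11, 24), (11, 25), (12, 6), (12, 7), (12, 24), (12, 25), (13, 5), (13, 12), (13, 19), (13, 26), (14, 5), (14, 12), (14, 19), (14, 26), (15, 6), (15, 7), (15, 24), (15, 25)]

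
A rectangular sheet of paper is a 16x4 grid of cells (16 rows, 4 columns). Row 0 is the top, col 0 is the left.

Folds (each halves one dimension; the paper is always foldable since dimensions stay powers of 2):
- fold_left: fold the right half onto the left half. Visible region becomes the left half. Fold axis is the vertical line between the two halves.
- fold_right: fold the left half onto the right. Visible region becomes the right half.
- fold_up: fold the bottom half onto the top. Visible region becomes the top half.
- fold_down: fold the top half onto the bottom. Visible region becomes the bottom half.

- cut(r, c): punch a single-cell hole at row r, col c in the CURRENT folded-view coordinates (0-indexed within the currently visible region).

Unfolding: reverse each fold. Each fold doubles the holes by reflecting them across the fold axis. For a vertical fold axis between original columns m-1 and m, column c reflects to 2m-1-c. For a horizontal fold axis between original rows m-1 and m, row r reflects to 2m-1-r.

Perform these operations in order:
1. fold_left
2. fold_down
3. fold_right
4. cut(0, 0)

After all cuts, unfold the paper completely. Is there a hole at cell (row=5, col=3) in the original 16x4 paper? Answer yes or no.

Op 1 fold_left: fold axis v@2; visible region now rows[0,16) x cols[0,2) = 16x2
Op 2 fold_down: fold axis h@8; visible region now rows[8,16) x cols[0,2) = 8x2
Op 3 fold_right: fold axis v@1; visible region now rows[8,16) x cols[1,2) = 8x1
Op 4 cut(0, 0): punch at orig (8,1); cuts so far [(8, 1)]; region rows[8,16) x cols[1,2) = 8x1
Unfold 1 (reflect across v@1): 2 holes -> [(8, 0), (8, 1)]
Unfold 2 (reflect across h@8): 4 holes -> [(7, 0), (7, 1), (8, 0), (8, 1)]
Unfold 3 (reflect across v@2): 8 holes -> [(7, 0), (7, 1), (7, 2), (7, 3), (8, 0), (8, 1), (8, 2), (8, 3)]
Holes: [(7, 0), (7, 1), (7, 2), (7, 3), (8, 0), (8, 1), (8, 2), (8, 3)]

Answer: no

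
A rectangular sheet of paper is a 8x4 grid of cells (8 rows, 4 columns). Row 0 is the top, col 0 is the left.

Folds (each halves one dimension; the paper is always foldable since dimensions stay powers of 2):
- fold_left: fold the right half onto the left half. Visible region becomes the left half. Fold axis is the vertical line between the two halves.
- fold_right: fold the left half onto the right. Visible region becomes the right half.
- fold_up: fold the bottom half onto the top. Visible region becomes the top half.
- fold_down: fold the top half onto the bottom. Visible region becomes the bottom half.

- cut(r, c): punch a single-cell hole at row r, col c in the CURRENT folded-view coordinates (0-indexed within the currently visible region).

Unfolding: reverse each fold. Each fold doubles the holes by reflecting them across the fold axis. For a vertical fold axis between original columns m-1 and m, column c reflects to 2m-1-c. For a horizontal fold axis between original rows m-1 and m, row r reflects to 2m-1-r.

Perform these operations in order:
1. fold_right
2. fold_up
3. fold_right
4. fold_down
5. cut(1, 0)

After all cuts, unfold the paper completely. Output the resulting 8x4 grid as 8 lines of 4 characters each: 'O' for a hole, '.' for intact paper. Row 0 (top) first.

Op 1 fold_right: fold axis v@2; visible region now rows[0,8) x cols[2,4) = 8x2
Op 2 fold_up: fold axis h@4; visible region now rows[0,4) x cols[2,4) = 4x2
Op 3 fold_right: fold axis v@3; visible region now rows[0,4) x cols[3,4) = 4x1
Op 4 fold_down: fold axis h@2; visible region now rows[2,4) x cols[3,4) = 2x1
Op 5 cut(1, 0): punch at orig (3,3); cuts so far [(3, 3)]; region rows[2,4) x cols[3,4) = 2x1
Unfold 1 (reflect across h@2): 2 holes -> [(0, 3), (3, 3)]
Unfold 2 (reflect across v@3): 4 holes -> [(0, 2), (0, 3), (3, 2), (3, 3)]
Unfold 3 (reflect across h@4): 8 holes -> [(0, 2), (0, 3), (3, 2), (3, 3), (4, 2), (4, 3), (7, 2), (7, 3)]
Unfold 4 (reflect across v@2): 16 holes -> [(0, 0), (0, 1), (0, 2), (0, 3), (3, 0), (3, 1), (3, 2), (3, 3), (4, 0), (4, 1), (4, 2), (4, 3), (7, 0), (7, 1), (7, 2), (7, 3)]

Answer: OOOO
....
....
OOOO
OOOO
....
....
OOOO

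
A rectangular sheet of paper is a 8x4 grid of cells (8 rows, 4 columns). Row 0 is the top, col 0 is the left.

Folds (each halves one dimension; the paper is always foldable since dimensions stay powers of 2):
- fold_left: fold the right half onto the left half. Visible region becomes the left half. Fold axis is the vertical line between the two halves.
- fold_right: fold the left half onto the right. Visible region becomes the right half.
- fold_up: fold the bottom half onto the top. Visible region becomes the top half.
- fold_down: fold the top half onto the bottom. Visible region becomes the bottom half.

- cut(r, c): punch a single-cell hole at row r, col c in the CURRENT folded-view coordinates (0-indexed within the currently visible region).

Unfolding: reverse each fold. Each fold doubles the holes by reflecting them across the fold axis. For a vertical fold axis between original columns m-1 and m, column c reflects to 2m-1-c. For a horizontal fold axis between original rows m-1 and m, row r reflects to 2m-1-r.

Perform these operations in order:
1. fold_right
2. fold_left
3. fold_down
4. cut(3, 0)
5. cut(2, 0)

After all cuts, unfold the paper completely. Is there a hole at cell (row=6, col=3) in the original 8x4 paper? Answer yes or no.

Op 1 fold_right: fold axis v@2; visible region now rows[0,8) x cols[2,4) = 8x2
Op 2 fold_left: fold axis v@3; visible region now rows[0,8) x cols[2,3) = 8x1
Op 3 fold_down: fold axis h@4; visible region now rows[4,8) x cols[2,3) = 4x1
Op 4 cut(3, 0): punch at orig (7,2); cuts so far [(7, 2)]; region rows[4,8) x cols[2,3) = 4x1
Op 5 cut(2, 0): punch at orig (6,2); cuts so far [(6, 2), (7, 2)]; region rows[4,8) x cols[2,3) = 4x1
Unfold 1 (reflect across h@4): 4 holes -> [(0, 2), (1, 2), (6, 2), (7, 2)]
Unfold 2 (reflect across v@3): 8 holes -> [(0, 2), (0, 3), (1, 2), (1, 3), (6, 2), (6, 3), (7, 2), (7, 3)]
Unfold 3 (reflect across v@2): 16 holes -> [(0, 0), (0, 1), (0, 2), (0, 3), (1, 0), (1, 1), (1, 2), (1, 3), (6, 0), (6, 1), (6, 2), (6, 3), (7, 0), (7, 1), (7, 2), (7, 3)]
Holes: [(0, 0), (0, 1), (0, 2), (0, 3), (1, 0), (1, 1), (1, 2), (1, 3), (6, 0), (6, 1), (6, 2), (6, 3), (7, 0), (7, 1), (7, 2), (7, 3)]

Answer: yes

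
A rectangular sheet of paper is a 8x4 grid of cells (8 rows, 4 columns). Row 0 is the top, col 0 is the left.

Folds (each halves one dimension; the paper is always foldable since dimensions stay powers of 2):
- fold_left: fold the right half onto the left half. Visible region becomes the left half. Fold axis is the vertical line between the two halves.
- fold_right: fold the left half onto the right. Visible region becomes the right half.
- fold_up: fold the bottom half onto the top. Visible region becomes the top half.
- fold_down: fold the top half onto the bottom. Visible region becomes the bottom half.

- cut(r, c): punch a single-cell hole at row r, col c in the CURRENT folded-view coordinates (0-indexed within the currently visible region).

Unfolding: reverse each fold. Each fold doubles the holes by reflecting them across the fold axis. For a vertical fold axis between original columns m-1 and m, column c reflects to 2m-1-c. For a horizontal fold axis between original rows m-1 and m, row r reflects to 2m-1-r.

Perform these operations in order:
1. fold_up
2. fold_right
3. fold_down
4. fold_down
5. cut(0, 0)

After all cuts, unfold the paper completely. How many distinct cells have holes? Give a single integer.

Answer: 16

Derivation:
Op 1 fold_up: fold axis h@4; visible region now rows[0,4) x cols[0,4) = 4x4
Op 2 fold_right: fold axis v@2; visible region now rows[0,4) x cols[2,4) = 4x2
Op 3 fold_down: fold axis h@2; visible region now rows[2,4) x cols[2,4) = 2x2
Op 4 fold_down: fold axis h@3; visible region now rows[3,4) x cols[2,4) = 1x2
Op 5 cut(0, 0): punch at orig (3,2); cuts so far [(3, 2)]; region rows[3,4) x cols[2,4) = 1x2
Unfold 1 (reflect across h@3): 2 holes -> [(2, 2), (3, 2)]
Unfold 2 (reflect across h@2): 4 holes -> [(0, 2), (1, 2), (2, 2), (3, 2)]
Unfold 3 (reflect across v@2): 8 holes -> [(0, 1), (0, 2), (1, 1), (1, 2), (2, 1), (2, 2), (3, 1), (3, 2)]
Unfold 4 (reflect across h@4): 16 holes -> [(0, 1), (0, 2), (1, 1), (1, 2), (2, 1), (2, 2), (3, 1), (3, 2), (4, 1), (4, 2), (5, 1), (5, 2), (6, 1), (6, 2), (7, 1), (7, 2)]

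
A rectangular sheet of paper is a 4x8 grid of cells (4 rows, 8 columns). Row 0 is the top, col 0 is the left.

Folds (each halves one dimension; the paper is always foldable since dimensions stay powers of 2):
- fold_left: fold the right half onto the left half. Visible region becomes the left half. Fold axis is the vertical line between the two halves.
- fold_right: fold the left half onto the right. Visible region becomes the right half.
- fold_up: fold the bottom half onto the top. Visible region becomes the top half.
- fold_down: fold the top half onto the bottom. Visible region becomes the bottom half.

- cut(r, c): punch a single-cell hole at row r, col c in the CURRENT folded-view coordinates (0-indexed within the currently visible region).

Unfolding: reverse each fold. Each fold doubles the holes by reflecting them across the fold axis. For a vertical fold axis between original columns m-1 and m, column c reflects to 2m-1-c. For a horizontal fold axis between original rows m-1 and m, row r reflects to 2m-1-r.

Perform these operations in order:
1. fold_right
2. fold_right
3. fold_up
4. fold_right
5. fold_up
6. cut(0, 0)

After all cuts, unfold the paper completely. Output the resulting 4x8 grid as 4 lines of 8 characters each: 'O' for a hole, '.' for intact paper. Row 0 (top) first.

Op 1 fold_right: fold axis v@4; visible region now rows[0,4) x cols[4,8) = 4x4
Op 2 fold_right: fold axis v@6; visible region now rows[0,4) x cols[6,8) = 4x2
Op 3 fold_up: fold axis h@2; visible region now rows[0,2) x cols[6,8) = 2x2
Op 4 fold_right: fold axis v@7; visible region now rows[0,2) x cols[7,8) = 2x1
Op 5 fold_up: fold axis h@1; visible region now rows[0,1) x cols[7,8) = 1x1
Op 6 cut(0, 0): punch at orig (0,7); cuts so far [(0, 7)]; region rows[0,1) x cols[7,8) = 1x1
Unfold 1 (reflect across h@1): 2 holes -> [(0, 7), (1, 7)]
Unfold 2 (reflect across v@7): 4 holes -> [(0, 6), (0, 7), (1, 6), (1, 7)]
Unfold 3 (reflect across h@2): 8 holes -> [(0, 6), (0, 7), (1, 6), (1, 7), (2, 6), (2, 7), (3, 6), (3, 7)]
Unfold 4 (reflect across v@6): 16 holes -> [(0, 4), (0, 5), (0, 6), (0, 7), (1, 4), (1, 5), (1, 6), (1, 7), (2, 4), (2, 5), (2, 6), (2, 7), (3, 4), (3, 5), (3, 6), (3, 7)]
Unfold 5 (reflect across v@4): 32 holes -> [(0, 0), (0, 1), (0, 2), (0, 3), (0, 4), (0, 5), (0, 6), (0, 7), (1, 0), (1, 1), (1, 2), (1, 3), (1, 4), (1, 5), (1, 6), (1, 7), (2, 0), (2, 1), (2, 2), (2, 3), (2, 4), (2, 5), (2, 6), (2, 7), (3, 0), (3, 1), (3, 2), (3, 3), (3, 4), (3, 5), (3, 6), (3, 7)]

Answer: OOOOOOOO
OOOOOOOO
OOOOOOOO
OOOOOOOO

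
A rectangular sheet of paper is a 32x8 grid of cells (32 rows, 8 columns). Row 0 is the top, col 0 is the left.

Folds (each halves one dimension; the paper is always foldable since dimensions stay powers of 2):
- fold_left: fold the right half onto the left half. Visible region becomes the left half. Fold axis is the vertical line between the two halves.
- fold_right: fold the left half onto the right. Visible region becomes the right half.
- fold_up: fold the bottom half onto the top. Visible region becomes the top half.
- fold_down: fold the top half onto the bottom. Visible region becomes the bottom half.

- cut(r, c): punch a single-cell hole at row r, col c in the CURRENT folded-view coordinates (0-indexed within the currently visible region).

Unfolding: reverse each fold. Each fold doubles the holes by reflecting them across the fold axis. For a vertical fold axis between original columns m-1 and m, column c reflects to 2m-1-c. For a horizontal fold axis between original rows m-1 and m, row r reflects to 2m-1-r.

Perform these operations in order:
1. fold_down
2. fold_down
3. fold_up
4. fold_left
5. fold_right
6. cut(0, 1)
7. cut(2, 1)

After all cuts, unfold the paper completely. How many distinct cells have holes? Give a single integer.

Answer: 64

Derivation:
Op 1 fold_down: fold axis h@16; visible region now rows[16,32) x cols[0,8) = 16x8
Op 2 fold_down: fold axis h@24; visible region now rows[24,32) x cols[0,8) = 8x8
Op 3 fold_up: fold axis h@28; visible region now rows[24,28) x cols[0,8) = 4x8
Op 4 fold_left: fold axis v@4; visible region now rows[24,28) x cols[0,4) = 4x4
Op 5 fold_right: fold axis v@2; visible region now rows[24,28) x cols[2,4) = 4x2
Op 6 cut(0, 1): punch at orig (24,3); cuts so far [(24, 3)]; region rows[24,28) x cols[2,4) = 4x2
Op 7 cut(2, 1): punch at orig (26,3); cuts so far [(24, 3), (26, 3)]; region rows[24,28) x cols[2,4) = 4x2
Unfold 1 (reflect across v@2): 4 holes -> [(24, 0), (24, 3), (26, 0), (26, 3)]
Unfold 2 (reflect across v@4): 8 holes -> [(24, 0), (24, 3), (24, 4), (24, 7), (26, 0), (26, 3), (26, 4), (26, 7)]
Unfold 3 (reflect across h@28): 16 holes -> [(24, 0), (24, 3), (24, 4), (24, 7), (26, 0), (26, 3), (26, 4), (26, 7), (29, 0), (29, 3), (29, 4), (29, 7), (31, 0), (31, 3), (31, 4), (31, 7)]
Unfold 4 (reflect across h@24): 32 holes -> [(16, 0), (16, 3), (16, 4), (16, 7), (18, 0), (18, 3), (18, 4), (18, 7), (21, 0), (21, 3), (21, 4), (21, 7), (23, 0), (23, 3), (23, 4), (23, 7), (24, 0), (24, 3), (24, 4), (24, 7), (26, 0), (26, 3), (26, 4), (26, 7), (29, 0), (29, 3), (29, 4), (29, 7), (31, 0), (31, 3), (31, 4), (31, 7)]
Unfold 5 (reflect across h@16): 64 holes -> [(0, 0), (0, 3), (0, 4), (0, 7), (2, 0), (2, 3), (2, 4), (2, 7), (5, 0), (5, 3), (5, 4), (5, 7), (7, 0), (7, 3), (7, 4), (7, 7), (8, 0), (8, 3), (8, 4), (8, 7), (10, 0), (10, 3), (10, 4), (10, 7), (13, 0), (13, 3), (13, 4), (13, 7), (15, 0), (15, 3), (15, 4), (15, 7), (16, 0), (16, 3), (16, 4), (16, 7), (18, 0), (18, 3), (18, 4), (18, 7), (21, 0), (21, 3), (21, 4), (21, 7), (23, 0), (23, 3), (23, 4), (23, 7), (24, 0), (24, 3), (24, 4), (24, 7), (26, 0), (26, 3), (26, 4), (26, 7), (29, 0), (29, 3), (29, 4), (29, 7), (31, 0), (31, 3), (31, 4), (31, 7)]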